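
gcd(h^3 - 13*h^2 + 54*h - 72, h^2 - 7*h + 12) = h^2 - 7*h + 12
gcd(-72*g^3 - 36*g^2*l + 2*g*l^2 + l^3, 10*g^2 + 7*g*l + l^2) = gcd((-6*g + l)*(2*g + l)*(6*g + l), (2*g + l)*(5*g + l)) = 2*g + l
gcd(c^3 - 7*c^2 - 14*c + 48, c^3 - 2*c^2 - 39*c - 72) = c^2 - 5*c - 24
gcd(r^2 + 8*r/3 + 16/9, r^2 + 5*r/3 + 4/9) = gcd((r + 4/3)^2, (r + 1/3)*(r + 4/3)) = r + 4/3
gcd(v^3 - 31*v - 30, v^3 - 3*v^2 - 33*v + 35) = v + 5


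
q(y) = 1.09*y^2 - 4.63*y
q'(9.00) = 14.99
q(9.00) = 46.62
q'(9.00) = 14.99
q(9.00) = 46.62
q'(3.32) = 2.61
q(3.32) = -3.36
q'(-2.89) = -10.93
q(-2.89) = 22.48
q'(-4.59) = -14.64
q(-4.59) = 44.22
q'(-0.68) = -6.11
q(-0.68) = 3.65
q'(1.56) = -1.23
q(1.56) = -4.57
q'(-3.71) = -12.72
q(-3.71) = 32.18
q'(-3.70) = -12.70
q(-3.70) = 32.05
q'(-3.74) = -12.78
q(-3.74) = 32.56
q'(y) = 2.18*y - 4.63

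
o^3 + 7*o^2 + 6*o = o*(o + 1)*(o + 6)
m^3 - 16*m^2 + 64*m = m*(m - 8)^2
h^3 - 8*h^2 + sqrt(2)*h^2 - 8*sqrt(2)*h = h*(h - 8)*(h + sqrt(2))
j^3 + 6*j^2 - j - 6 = (j - 1)*(j + 1)*(j + 6)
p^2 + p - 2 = (p - 1)*(p + 2)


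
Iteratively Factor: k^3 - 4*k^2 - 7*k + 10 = (k + 2)*(k^2 - 6*k + 5) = (k - 1)*(k + 2)*(k - 5)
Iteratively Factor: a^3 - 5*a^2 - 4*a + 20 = (a - 2)*(a^2 - 3*a - 10) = (a - 5)*(a - 2)*(a + 2)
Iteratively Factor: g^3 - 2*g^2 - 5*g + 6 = (g - 3)*(g^2 + g - 2) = (g - 3)*(g - 1)*(g + 2)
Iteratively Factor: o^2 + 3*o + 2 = (o + 2)*(o + 1)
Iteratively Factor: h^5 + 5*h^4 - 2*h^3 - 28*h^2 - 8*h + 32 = (h - 2)*(h^4 + 7*h^3 + 12*h^2 - 4*h - 16) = (h - 2)*(h + 2)*(h^3 + 5*h^2 + 2*h - 8) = (h - 2)*(h + 2)^2*(h^2 + 3*h - 4) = (h - 2)*(h + 2)^2*(h + 4)*(h - 1)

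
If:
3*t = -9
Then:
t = -3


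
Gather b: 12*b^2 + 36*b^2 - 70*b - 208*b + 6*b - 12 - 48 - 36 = 48*b^2 - 272*b - 96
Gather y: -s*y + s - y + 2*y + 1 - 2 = s + y*(1 - s) - 1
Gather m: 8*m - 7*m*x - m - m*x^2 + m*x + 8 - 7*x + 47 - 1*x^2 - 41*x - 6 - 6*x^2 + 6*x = m*(-x^2 - 6*x + 7) - 7*x^2 - 42*x + 49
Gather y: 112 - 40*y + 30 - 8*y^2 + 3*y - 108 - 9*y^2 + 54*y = -17*y^2 + 17*y + 34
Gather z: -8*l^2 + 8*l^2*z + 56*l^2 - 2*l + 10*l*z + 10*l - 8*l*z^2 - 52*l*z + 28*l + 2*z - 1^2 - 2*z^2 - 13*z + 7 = 48*l^2 + 36*l + z^2*(-8*l - 2) + z*(8*l^2 - 42*l - 11) + 6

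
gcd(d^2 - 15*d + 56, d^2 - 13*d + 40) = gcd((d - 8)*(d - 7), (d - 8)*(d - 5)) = d - 8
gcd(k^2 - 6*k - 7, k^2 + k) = k + 1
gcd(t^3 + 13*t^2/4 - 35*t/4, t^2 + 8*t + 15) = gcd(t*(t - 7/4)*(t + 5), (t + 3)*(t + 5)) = t + 5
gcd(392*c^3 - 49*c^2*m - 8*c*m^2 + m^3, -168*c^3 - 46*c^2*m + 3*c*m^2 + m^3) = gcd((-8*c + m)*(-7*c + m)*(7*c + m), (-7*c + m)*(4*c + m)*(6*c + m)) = 7*c - m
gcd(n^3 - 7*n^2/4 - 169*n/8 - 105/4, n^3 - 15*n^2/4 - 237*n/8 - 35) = n^2 + 17*n/4 + 35/8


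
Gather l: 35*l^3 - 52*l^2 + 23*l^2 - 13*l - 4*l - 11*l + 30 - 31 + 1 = 35*l^3 - 29*l^2 - 28*l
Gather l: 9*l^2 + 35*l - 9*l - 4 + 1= 9*l^2 + 26*l - 3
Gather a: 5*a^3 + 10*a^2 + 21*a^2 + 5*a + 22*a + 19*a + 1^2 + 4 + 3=5*a^3 + 31*a^2 + 46*a + 8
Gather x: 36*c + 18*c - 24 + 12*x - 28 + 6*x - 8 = 54*c + 18*x - 60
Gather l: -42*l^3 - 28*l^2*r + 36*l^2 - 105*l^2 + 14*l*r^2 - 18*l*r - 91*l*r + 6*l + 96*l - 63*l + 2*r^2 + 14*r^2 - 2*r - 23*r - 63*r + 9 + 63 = -42*l^3 + l^2*(-28*r - 69) + l*(14*r^2 - 109*r + 39) + 16*r^2 - 88*r + 72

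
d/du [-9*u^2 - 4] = -18*u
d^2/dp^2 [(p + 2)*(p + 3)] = 2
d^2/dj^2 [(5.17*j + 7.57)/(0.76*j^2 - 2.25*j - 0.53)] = ((11.7586 - 23.5752*j)*(-0.76*j^2 + 2.25*j + 0.53) - (1.52*j - 2.25)*(3.04*j - 4.5)*(5.17*j + 7.57))/(-0.76*j^2 + 2.25*j + 0.53)^3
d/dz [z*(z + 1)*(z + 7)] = 3*z^2 + 16*z + 7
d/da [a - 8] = 1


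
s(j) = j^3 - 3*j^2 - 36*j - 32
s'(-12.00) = 468.00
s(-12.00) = -1760.00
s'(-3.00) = 9.00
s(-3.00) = 22.00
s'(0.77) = -38.84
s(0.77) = -61.04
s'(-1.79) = -15.65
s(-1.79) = 17.09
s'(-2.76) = 3.41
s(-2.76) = 23.48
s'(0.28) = -37.44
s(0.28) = -42.29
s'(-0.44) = -32.78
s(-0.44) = -16.83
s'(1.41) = -38.50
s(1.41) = -85.92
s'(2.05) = -35.69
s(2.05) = -109.79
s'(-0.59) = -31.42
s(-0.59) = -12.01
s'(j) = 3*j^2 - 6*j - 36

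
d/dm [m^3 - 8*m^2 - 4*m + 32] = 3*m^2 - 16*m - 4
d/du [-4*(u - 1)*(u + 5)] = -8*u - 16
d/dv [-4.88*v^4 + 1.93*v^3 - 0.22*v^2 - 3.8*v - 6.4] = -19.52*v^3 + 5.79*v^2 - 0.44*v - 3.8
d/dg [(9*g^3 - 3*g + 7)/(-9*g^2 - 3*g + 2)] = 3*(-27*g^4 - 18*g^3 + 9*g^2 + 42*g + 5)/(81*g^4 + 54*g^3 - 27*g^2 - 12*g + 4)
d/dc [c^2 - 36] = 2*c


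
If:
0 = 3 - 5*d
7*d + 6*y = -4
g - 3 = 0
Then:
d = 3/5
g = 3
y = -41/30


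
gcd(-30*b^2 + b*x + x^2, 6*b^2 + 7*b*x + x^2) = 6*b + x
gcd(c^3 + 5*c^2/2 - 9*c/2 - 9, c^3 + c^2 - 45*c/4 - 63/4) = c^2 + 9*c/2 + 9/2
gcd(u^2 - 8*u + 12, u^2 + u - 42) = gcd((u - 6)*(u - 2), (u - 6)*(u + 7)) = u - 6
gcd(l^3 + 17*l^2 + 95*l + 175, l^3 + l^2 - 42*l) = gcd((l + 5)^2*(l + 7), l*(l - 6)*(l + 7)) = l + 7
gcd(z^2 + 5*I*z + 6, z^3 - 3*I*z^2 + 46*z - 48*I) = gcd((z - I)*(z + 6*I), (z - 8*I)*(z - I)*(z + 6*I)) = z^2 + 5*I*z + 6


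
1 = 1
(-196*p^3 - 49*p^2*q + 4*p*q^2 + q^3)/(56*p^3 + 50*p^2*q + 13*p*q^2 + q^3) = (-7*p + q)/(2*p + q)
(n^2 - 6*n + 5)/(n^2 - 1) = (n - 5)/(n + 1)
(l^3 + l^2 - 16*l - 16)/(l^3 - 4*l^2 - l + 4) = (l + 4)/(l - 1)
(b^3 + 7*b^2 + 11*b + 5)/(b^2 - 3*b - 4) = (b^2 + 6*b + 5)/(b - 4)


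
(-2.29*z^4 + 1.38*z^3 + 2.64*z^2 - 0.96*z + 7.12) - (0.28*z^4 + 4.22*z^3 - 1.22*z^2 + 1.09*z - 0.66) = -2.57*z^4 - 2.84*z^3 + 3.86*z^2 - 2.05*z + 7.78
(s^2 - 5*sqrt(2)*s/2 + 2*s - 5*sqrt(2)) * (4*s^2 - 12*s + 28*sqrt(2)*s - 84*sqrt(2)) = 4*s^4 - 4*s^3 + 18*sqrt(2)*s^3 - 164*s^2 - 18*sqrt(2)*s^2 - 108*sqrt(2)*s + 140*s + 840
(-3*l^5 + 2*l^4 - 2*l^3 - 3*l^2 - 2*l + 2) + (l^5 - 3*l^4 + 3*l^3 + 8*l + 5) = -2*l^5 - l^4 + l^3 - 3*l^2 + 6*l + 7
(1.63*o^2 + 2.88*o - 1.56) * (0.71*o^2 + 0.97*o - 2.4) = 1.1573*o^4 + 3.6259*o^3 - 2.226*o^2 - 8.4252*o + 3.744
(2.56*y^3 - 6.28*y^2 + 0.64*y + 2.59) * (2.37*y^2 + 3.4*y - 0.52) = 6.0672*y^5 - 6.1796*y^4 - 21.1664*y^3 + 11.5799*y^2 + 8.4732*y - 1.3468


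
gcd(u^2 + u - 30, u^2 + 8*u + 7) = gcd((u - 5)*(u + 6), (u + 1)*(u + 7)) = 1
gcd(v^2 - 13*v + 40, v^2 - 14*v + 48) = v - 8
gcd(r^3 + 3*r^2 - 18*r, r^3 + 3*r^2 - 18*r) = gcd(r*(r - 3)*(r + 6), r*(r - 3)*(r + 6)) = r^3 + 3*r^2 - 18*r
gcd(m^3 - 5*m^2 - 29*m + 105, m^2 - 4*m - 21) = m - 7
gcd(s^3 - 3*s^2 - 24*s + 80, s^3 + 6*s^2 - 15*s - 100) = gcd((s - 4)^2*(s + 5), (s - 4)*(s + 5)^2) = s^2 + s - 20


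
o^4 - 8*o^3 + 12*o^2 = o^2*(o - 6)*(o - 2)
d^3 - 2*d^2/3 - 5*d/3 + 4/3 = (d - 1)^2*(d + 4/3)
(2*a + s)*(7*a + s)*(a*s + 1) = 14*a^3*s + 9*a^2*s^2 + 14*a^2 + a*s^3 + 9*a*s + s^2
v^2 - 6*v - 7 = (v - 7)*(v + 1)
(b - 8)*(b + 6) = b^2 - 2*b - 48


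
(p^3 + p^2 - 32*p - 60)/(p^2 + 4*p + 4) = (p^2 - p - 30)/(p + 2)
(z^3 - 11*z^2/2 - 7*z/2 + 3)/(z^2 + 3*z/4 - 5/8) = 4*(z^2 - 5*z - 6)/(4*z + 5)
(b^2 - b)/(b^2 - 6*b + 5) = b/(b - 5)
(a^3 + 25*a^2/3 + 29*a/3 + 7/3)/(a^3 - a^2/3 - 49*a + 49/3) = (3*a^2 + 4*a + 1)/(3*a^2 - 22*a + 7)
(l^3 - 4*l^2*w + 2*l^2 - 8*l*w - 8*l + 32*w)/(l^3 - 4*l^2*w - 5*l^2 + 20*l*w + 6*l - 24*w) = (l + 4)/(l - 3)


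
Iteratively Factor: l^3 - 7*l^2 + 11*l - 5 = (l - 5)*(l^2 - 2*l + 1) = (l - 5)*(l - 1)*(l - 1)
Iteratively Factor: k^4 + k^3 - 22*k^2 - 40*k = (k + 2)*(k^3 - k^2 - 20*k) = (k - 5)*(k + 2)*(k^2 + 4*k) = (k - 5)*(k + 2)*(k + 4)*(k)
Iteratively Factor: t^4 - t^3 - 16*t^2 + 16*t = (t - 4)*(t^3 + 3*t^2 - 4*t) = t*(t - 4)*(t^2 + 3*t - 4) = t*(t - 4)*(t - 1)*(t + 4)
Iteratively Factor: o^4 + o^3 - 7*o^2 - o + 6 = (o + 1)*(o^3 - 7*o + 6) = (o - 1)*(o + 1)*(o^2 + o - 6) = (o - 2)*(o - 1)*(o + 1)*(o + 3)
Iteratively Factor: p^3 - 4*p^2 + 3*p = (p - 1)*(p^2 - 3*p) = p*(p - 1)*(p - 3)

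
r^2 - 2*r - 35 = (r - 7)*(r + 5)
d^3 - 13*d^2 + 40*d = d*(d - 8)*(d - 5)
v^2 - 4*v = v*(v - 4)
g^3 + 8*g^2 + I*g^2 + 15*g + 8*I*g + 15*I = (g + 3)*(g + 5)*(g + I)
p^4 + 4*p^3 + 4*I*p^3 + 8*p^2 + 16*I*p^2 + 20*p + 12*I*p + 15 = (p + 1)*(p + 3)*(p - I)*(p + 5*I)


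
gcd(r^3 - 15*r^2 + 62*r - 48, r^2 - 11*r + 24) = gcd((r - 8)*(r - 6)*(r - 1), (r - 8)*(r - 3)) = r - 8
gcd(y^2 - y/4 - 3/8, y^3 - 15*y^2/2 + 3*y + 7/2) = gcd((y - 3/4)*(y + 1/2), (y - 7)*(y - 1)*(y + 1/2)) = y + 1/2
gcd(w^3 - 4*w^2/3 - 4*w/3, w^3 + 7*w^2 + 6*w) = w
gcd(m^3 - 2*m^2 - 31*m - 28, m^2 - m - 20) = m + 4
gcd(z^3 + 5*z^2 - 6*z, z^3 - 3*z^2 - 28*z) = z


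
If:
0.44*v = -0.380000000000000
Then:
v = -0.86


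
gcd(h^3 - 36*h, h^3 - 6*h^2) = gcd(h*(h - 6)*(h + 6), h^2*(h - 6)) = h^2 - 6*h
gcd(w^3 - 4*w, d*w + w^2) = w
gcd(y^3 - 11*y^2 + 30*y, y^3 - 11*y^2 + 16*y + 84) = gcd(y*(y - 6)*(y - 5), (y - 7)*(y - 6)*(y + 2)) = y - 6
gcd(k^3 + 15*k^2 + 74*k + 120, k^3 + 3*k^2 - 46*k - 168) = k^2 + 10*k + 24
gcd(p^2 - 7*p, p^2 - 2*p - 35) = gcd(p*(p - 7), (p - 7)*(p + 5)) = p - 7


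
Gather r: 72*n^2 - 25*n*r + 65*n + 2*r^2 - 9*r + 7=72*n^2 + 65*n + 2*r^2 + r*(-25*n - 9) + 7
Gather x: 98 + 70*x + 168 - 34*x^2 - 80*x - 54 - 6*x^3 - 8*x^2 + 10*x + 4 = -6*x^3 - 42*x^2 + 216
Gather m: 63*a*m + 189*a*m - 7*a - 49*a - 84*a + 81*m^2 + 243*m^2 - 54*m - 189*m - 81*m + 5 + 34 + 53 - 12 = -140*a + 324*m^2 + m*(252*a - 324) + 80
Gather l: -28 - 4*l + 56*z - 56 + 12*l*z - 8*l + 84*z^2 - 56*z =l*(12*z - 12) + 84*z^2 - 84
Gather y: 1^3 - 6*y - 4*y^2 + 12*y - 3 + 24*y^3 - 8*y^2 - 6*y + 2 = 24*y^3 - 12*y^2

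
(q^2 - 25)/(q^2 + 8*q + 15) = (q - 5)/(q + 3)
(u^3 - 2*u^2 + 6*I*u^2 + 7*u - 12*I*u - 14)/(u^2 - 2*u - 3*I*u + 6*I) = (u^2 + 6*I*u + 7)/(u - 3*I)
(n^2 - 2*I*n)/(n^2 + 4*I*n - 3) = n*(n - 2*I)/(n^2 + 4*I*n - 3)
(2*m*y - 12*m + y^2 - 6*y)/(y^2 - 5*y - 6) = (2*m + y)/(y + 1)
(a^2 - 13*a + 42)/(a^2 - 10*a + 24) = (a - 7)/(a - 4)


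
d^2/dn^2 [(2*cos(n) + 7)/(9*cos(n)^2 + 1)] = (-2268*(1 - cos(n)^2)^2 - 162*cos(n)^5 + 432*cos(n)^3 - 882*cos(n)^2 - 110*cos(n) + 2142)/(9*cos(n)^2 + 1)^3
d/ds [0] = 0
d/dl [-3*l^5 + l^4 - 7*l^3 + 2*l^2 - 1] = l*(-15*l^3 + 4*l^2 - 21*l + 4)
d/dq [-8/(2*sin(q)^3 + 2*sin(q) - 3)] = 16*(7*cos(q) - 3*cos(3*q))/(7*sin(q) - sin(3*q) - 6)^2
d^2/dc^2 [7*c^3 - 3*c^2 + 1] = 42*c - 6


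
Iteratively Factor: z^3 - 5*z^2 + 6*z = (z - 2)*(z^2 - 3*z) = (z - 3)*(z - 2)*(z)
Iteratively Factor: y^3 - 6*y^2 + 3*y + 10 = (y + 1)*(y^2 - 7*y + 10) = (y - 5)*(y + 1)*(y - 2)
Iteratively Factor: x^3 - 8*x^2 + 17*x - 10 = (x - 5)*(x^2 - 3*x + 2) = (x - 5)*(x - 1)*(x - 2)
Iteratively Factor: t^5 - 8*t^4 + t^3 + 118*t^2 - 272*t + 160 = (t - 5)*(t^4 - 3*t^3 - 14*t^2 + 48*t - 32) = (t - 5)*(t - 1)*(t^3 - 2*t^2 - 16*t + 32) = (t - 5)*(t - 1)*(t + 4)*(t^2 - 6*t + 8) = (t - 5)*(t - 2)*(t - 1)*(t + 4)*(t - 4)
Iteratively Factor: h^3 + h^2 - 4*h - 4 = (h - 2)*(h^2 + 3*h + 2) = (h - 2)*(h + 1)*(h + 2)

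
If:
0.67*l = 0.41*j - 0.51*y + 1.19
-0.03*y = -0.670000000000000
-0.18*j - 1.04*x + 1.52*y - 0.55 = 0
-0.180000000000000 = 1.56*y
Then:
No Solution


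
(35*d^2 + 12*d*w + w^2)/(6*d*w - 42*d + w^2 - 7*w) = (35*d^2 + 12*d*w + w^2)/(6*d*w - 42*d + w^2 - 7*w)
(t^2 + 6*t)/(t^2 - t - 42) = t/(t - 7)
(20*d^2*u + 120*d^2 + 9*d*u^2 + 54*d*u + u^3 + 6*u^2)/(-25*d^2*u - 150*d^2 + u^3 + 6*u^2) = (4*d + u)/(-5*d + u)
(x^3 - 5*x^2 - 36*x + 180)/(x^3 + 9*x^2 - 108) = (x^2 - 11*x + 30)/(x^2 + 3*x - 18)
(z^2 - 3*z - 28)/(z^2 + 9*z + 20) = (z - 7)/(z + 5)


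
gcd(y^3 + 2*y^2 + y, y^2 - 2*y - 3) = y + 1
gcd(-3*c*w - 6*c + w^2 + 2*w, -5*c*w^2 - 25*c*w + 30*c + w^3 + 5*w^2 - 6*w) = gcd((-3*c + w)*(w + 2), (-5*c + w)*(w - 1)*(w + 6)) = 1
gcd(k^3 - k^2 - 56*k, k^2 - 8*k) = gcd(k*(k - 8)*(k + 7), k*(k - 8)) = k^2 - 8*k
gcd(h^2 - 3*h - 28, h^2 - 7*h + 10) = 1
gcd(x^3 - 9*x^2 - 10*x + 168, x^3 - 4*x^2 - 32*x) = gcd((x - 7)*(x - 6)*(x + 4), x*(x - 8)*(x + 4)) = x + 4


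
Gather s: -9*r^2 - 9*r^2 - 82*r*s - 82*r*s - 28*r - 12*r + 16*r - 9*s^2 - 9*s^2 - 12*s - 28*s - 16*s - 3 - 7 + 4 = -18*r^2 - 24*r - 18*s^2 + s*(-164*r - 56) - 6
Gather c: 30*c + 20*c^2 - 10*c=20*c^2 + 20*c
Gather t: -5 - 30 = -35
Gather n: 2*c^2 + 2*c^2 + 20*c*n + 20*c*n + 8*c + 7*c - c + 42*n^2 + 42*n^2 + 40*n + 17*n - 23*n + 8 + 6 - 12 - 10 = 4*c^2 + 14*c + 84*n^2 + n*(40*c + 34) - 8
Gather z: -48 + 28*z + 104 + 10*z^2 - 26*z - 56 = 10*z^2 + 2*z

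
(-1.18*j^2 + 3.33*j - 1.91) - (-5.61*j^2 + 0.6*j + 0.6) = 4.43*j^2 + 2.73*j - 2.51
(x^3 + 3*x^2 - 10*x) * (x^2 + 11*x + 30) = x^5 + 14*x^4 + 53*x^3 - 20*x^2 - 300*x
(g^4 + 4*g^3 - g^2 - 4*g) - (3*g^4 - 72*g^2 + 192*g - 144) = -2*g^4 + 4*g^3 + 71*g^2 - 196*g + 144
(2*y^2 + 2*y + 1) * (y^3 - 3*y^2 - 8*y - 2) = 2*y^5 - 4*y^4 - 21*y^3 - 23*y^2 - 12*y - 2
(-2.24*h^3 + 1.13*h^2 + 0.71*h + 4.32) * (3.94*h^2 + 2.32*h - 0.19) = -8.8256*h^5 - 0.744600000000001*h^4 + 5.8446*h^3 + 18.4533*h^2 + 9.8875*h - 0.8208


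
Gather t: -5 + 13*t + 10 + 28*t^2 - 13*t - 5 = 28*t^2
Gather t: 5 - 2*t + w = -2*t + w + 5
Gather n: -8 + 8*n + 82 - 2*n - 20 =6*n + 54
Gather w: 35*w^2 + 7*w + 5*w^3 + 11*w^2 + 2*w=5*w^3 + 46*w^2 + 9*w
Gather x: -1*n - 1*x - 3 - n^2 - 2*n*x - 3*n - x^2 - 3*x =-n^2 - 4*n - x^2 + x*(-2*n - 4) - 3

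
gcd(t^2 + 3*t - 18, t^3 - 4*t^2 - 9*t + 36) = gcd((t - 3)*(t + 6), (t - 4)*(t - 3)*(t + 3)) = t - 3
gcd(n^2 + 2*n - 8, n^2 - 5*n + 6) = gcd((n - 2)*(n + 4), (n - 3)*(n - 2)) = n - 2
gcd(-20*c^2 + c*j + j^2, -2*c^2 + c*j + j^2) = 1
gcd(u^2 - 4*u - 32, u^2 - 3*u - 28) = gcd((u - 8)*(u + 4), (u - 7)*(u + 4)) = u + 4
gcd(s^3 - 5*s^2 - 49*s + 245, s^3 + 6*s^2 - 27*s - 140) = s^2 + 2*s - 35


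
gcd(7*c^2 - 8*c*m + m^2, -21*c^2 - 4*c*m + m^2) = 7*c - m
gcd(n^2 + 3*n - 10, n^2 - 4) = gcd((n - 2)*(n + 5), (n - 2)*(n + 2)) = n - 2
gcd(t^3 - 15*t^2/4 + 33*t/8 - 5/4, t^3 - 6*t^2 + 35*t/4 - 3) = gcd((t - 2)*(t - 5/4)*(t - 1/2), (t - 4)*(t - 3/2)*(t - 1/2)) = t - 1/2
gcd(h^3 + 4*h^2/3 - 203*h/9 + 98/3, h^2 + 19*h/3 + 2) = h + 6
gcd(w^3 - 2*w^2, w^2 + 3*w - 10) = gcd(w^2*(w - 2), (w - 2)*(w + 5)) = w - 2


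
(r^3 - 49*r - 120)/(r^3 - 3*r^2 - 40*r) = (r + 3)/r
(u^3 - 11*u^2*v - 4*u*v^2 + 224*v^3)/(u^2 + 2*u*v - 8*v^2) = (u^2 - 15*u*v + 56*v^2)/(u - 2*v)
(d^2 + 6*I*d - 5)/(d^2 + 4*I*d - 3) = (d + 5*I)/(d + 3*I)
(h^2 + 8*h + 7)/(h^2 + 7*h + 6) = (h + 7)/(h + 6)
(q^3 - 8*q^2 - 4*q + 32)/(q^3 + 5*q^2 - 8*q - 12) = (q^2 - 6*q - 16)/(q^2 + 7*q + 6)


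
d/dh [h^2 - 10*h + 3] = 2*h - 10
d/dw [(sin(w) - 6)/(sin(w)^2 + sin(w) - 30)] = (12*sin(w) + cos(w)^2 - 25)*cos(w)/(sin(w)^2 + sin(w) - 30)^2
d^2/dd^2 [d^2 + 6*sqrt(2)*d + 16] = 2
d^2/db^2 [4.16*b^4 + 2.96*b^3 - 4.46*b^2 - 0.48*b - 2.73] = 49.92*b^2 + 17.76*b - 8.92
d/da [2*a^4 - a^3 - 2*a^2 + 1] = a*(8*a^2 - 3*a - 4)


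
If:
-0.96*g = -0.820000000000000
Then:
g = 0.85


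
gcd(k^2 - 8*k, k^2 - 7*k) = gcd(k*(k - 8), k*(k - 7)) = k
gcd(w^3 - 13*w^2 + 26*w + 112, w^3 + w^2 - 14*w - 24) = w + 2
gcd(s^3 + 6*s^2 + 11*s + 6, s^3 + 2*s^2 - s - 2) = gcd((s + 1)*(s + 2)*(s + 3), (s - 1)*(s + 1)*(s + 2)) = s^2 + 3*s + 2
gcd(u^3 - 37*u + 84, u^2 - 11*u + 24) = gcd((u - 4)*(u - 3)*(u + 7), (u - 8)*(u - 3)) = u - 3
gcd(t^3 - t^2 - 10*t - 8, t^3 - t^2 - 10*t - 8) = t^3 - t^2 - 10*t - 8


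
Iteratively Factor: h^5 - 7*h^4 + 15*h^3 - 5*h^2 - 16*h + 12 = (h - 2)*(h^4 - 5*h^3 + 5*h^2 + 5*h - 6) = (h - 3)*(h - 2)*(h^3 - 2*h^2 - h + 2) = (h - 3)*(h - 2)^2*(h^2 - 1) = (h - 3)*(h - 2)^2*(h - 1)*(h + 1)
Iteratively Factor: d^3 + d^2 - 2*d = (d - 1)*(d^2 + 2*d) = d*(d - 1)*(d + 2)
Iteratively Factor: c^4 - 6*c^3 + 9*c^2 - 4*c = (c - 1)*(c^3 - 5*c^2 + 4*c) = (c - 4)*(c - 1)*(c^2 - c) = c*(c - 4)*(c - 1)*(c - 1)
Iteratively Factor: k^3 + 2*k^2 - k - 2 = (k - 1)*(k^2 + 3*k + 2) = (k - 1)*(k + 1)*(k + 2)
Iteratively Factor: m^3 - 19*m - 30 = (m + 2)*(m^2 - 2*m - 15) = (m - 5)*(m + 2)*(m + 3)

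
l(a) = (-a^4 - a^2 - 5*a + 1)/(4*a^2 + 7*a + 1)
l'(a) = (-8*a - 7)*(-a^4 - a^2 - 5*a + 1)/(4*a^2 + 7*a + 1)^2 + (-4*a^3 - 2*a - 5)/(4*a^2 + 7*a + 1)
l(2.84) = -1.62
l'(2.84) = -1.02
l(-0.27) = -3.80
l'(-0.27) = -23.38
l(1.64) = -0.74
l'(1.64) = -0.48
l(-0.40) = -2.43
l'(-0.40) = -4.55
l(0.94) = -0.48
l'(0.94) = -0.29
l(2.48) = -1.29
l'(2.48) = -0.85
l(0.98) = -0.49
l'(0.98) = -0.29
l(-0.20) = -8.16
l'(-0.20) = -164.57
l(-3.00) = -4.62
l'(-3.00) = 1.90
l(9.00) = -17.23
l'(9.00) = -4.07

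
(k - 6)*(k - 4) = k^2 - 10*k + 24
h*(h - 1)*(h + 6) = h^3 + 5*h^2 - 6*h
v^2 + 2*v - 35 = (v - 5)*(v + 7)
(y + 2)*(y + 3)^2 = y^3 + 8*y^2 + 21*y + 18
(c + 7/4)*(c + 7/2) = c^2 + 21*c/4 + 49/8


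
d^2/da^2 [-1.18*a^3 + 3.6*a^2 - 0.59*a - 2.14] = 7.2 - 7.08*a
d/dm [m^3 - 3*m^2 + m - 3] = 3*m^2 - 6*m + 1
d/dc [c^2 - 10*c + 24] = 2*c - 10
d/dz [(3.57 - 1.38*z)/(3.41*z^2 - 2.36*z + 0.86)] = (4.7058*z^2 - 24.3474*z + 7.2384)/(11.6281*z^4 - 16.0952*z^3 + 11.4348*z^2 - 4.0592*z + 0.7396)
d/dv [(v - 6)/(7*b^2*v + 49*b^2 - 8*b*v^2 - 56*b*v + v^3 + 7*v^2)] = (7*b^2*v + 49*b^2 - 8*b*v^2 - 56*b*v + v^3 + 7*v^2 - (v - 6)*(7*b^2 - 16*b*v - 56*b + 3*v^2 + 14*v))/(7*b^2*v + 49*b^2 - 8*b*v^2 - 56*b*v + v^3 + 7*v^2)^2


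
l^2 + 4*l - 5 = (l - 1)*(l + 5)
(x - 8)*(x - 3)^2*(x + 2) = x^4 - 12*x^3 + 29*x^2 + 42*x - 144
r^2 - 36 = (r - 6)*(r + 6)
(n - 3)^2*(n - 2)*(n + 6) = n^4 - 2*n^3 - 27*n^2 + 108*n - 108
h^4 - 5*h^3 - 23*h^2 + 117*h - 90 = (h - 6)*(h - 3)*(h - 1)*(h + 5)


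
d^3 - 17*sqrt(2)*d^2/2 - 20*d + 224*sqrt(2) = (d - 8*sqrt(2))*(d - 4*sqrt(2))*(d + 7*sqrt(2)/2)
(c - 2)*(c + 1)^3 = c^4 + c^3 - 3*c^2 - 5*c - 2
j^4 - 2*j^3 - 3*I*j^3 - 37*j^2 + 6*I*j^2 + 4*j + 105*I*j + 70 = (j - 7)*(j + 5)*(j - 2*I)*(j - I)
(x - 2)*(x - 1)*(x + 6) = x^3 + 3*x^2 - 16*x + 12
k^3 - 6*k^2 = k^2*(k - 6)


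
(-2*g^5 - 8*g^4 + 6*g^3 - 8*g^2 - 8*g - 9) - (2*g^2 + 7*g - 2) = -2*g^5 - 8*g^4 + 6*g^3 - 10*g^2 - 15*g - 7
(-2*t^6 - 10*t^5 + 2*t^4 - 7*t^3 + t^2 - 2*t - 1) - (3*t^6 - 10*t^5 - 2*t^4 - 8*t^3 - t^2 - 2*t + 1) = -5*t^6 + 4*t^4 + t^3 + 2*t^2 - 2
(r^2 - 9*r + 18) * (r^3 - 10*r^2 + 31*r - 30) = r^5 - 19*r^4 + 139*r^3 - 489*r^2 + 828*r - 540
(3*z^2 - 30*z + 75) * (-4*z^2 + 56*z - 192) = -12*z^4 + 288*z^3 - 2556*z^2 + 9960*z - 14400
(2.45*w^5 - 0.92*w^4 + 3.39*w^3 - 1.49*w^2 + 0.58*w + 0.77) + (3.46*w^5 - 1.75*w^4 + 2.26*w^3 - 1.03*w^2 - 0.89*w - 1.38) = 5.91*w^5 - 2.67*w^4 + 5.65*w^3 - 2.52*w^2 - 0.31*w - 0.61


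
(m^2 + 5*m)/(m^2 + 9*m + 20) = m/(m + 4)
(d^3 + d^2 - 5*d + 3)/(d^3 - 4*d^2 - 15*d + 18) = (d - 1)/(d - 6)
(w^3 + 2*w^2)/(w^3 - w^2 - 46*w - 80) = w^2/(w^2 - 3*w - 40)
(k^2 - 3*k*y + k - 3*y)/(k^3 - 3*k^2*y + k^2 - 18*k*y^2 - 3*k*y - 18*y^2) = (-k + 3*y)/(-k^2 + 3*k*y + 18*y^2)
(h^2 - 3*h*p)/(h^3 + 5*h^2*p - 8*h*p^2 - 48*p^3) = h/(h^2 + 8*h*p + 16*p^2)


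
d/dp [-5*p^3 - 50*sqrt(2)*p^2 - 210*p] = -15*p^2 - 100*sqrt(2)*p - 210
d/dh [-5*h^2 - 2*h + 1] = -10*h - 2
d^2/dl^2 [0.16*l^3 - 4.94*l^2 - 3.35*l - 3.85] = 0.96*l - 9.88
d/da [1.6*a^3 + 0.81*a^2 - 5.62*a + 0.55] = 4.8*a^2 + 1.62*a - 5.62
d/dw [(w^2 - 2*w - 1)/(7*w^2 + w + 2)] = 3*(5*w^2 + 6*w - 1)/(49*w^4 + 14*w^3 + 29*w^2 + 4*w + 4)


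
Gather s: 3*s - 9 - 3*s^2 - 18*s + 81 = -3*s^2 - 15*s + 72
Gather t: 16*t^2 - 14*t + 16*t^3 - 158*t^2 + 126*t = 16*t^3 - 142*t^2 + 112*t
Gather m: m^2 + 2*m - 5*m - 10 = m^2 - 3*m - 10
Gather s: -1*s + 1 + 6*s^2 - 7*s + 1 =6*s^2 - 8*s + 2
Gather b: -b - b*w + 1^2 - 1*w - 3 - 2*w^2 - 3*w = b*(-w - 1) - 2*w^2 - 4*w - 2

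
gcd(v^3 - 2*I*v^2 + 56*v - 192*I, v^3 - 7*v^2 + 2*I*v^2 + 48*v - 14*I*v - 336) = v^2 + 2*I*v + 48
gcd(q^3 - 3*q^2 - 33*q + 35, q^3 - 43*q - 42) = q - 7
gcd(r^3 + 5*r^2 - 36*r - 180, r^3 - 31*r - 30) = r^2 - r - 30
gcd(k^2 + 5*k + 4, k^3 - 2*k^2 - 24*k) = k + 4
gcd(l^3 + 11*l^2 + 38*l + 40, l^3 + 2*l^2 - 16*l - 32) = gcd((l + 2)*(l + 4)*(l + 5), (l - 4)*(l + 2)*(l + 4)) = l^2 + 6*l + 8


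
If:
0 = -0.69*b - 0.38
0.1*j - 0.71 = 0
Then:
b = -0.55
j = 7.10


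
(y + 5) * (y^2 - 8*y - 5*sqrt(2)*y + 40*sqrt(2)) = y^3 - 5*sqrt(2)*y^2 - 3*y^2 - 40*y + 15*sqrt(2)*y + 200*sqrt(2)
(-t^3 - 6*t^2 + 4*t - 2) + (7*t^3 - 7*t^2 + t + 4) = 6*t^3 - 13*t^2 + 5*t + 2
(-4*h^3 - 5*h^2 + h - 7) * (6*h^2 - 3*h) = -24*h^5 - 18*h^4 + 21*h^3 - 45*h^2 + 21*h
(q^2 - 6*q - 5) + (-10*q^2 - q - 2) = -9*q^2 - 7*q - 7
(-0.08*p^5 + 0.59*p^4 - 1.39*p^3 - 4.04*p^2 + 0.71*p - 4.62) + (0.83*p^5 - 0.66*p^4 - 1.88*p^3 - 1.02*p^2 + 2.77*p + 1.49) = 0.75*p^5 - 0.0700000000000001*p^4 - 3.27*p^3 - 5.06*p^2 + 3.48*p - 3.13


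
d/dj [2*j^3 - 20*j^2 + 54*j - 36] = 6*j^2 - 40*j + 54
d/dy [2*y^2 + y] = 4*y + 1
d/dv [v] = 1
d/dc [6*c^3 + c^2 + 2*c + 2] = 18*c^2 + 2*c + 2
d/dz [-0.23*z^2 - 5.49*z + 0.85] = -0.46*z - 5.49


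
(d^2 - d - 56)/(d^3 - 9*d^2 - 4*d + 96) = (d + 7)/(d^2 - d - 12)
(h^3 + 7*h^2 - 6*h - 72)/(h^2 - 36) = (h^2 + h - 12)/(h - 6)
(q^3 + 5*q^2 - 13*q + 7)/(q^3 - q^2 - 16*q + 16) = (q^2 + 6*q - 7)/(q^2 - 16)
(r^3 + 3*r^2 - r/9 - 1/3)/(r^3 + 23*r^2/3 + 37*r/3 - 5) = (r + 1/3)/(r + 5)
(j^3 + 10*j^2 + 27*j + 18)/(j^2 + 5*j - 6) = (j^2 + 4*j + 3)/(j - 1)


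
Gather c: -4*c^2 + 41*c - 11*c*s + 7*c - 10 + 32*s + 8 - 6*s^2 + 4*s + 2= -4*c^2 + c*(48 - 11*s) - 6*s^2 + 36*s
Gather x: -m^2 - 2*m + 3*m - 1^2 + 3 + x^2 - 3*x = -m^2 + m + x^2 - 3*x + 2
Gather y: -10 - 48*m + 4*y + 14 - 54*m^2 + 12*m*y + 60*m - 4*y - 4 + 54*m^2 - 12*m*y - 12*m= 0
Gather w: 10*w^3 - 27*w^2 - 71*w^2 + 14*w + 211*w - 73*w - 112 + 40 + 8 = 10*w^3 - 98*w^2 + 152*w - 64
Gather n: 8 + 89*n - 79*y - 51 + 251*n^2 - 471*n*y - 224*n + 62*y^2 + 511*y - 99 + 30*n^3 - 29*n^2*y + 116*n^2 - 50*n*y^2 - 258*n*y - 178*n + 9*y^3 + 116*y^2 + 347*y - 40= 30*n^3 + n^2*(367 - 29*y) + n*(-50*y^2 - 729*y - 313) + 9*y^3 + 178*y^2 + 779*y - 182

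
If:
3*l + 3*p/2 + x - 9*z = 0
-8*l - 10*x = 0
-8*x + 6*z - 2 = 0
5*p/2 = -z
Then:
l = 80/311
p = -22/933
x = -64/311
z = 55/933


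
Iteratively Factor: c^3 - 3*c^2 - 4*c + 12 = (c - 2)*(c^2 - c - 6) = (c - 3)*(c - 2)*(c + 2)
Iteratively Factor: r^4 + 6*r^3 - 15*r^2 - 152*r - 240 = (r + 4)*(r^3 + 2*r^2 - 23*r - 60) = (r + 4)^2*(r^2 - 2*r - 15) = (r - 5)*(r + 4)^2*(r + 3)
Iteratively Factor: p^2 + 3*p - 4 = (p + 4)*(p - 1)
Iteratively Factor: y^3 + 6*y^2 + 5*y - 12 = (y + 3)*(y^2 + 3*y - 4) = (y - 1)*(y + 3)*(y + 4)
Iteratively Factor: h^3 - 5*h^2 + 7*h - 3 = (h - 3)*(h^2 - 2*h + 1) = (h - 3)*(h - 1)*(h - 1)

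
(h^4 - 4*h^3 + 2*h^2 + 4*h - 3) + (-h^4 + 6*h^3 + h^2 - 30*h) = 2*h^3 + 3*h^2 - 26*h - 3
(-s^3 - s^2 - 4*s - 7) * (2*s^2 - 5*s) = -2*s^5 + 3*s^4 - 3*s^3 + 6*s^2 + 35*s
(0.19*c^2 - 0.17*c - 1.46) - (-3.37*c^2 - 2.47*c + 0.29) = 3.56*c^2 + 2.3*c - 1.75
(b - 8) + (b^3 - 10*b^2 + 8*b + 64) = b^3 - 10*b^2 + 9*b + 56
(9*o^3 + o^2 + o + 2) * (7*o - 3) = 63*o^4 - 20*o^3 + 4*o^2 + 11*o - 6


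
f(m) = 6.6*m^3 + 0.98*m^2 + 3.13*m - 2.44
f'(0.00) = 3.13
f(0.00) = -2.44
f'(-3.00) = 175.45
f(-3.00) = -181.21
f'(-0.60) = 9.08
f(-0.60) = -5.39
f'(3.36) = 233.25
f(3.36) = 269.50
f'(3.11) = 200.73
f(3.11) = 215.30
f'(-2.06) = 83.12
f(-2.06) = -62.43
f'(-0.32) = 4.53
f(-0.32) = -3.56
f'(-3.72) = 269.84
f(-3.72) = -340.28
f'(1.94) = 81.45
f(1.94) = 55.51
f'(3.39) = 237.32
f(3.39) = 276.56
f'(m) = 19.8*m^2 + 1.96*m + 3.13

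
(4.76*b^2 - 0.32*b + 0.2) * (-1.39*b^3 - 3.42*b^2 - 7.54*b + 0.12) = -6.6164*b^5 - 15.8344*b^4 - 35.074*b^3 + 2.3*b^2 - 1.5464*b + 0.024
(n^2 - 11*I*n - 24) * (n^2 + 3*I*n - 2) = n^4 - 8*I*n^3 + 7*n^2 - 50*I*n + 48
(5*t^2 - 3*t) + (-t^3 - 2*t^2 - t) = -t^3 + 3*t^2 - 4*t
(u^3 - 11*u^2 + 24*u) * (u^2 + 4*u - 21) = u^5 - 7*u^4 - 41*u^3 + 327*u^2 - 504*u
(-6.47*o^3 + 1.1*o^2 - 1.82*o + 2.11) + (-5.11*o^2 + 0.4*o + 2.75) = -6.47*o^3 - 4.01*o^2 - 1.42*o + 4.86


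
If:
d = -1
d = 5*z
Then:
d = -1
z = -1/5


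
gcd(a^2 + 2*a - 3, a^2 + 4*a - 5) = a - 1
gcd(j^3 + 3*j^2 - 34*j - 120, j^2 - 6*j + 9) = 1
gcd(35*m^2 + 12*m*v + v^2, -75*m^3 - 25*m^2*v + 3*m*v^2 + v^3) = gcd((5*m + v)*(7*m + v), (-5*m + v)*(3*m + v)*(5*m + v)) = 5*m + v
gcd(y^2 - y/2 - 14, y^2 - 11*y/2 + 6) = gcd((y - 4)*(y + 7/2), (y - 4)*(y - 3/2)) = y - 4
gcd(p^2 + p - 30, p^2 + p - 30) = p^2 + p - 30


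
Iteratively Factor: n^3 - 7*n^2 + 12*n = (n - 3)*(n^2 - 4*n) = (n - 4)*(n - 3)*(n)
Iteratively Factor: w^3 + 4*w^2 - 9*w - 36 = (w + 3)*(w^2 + w - 12) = (w + 3)*(w + 4)*(w - 3)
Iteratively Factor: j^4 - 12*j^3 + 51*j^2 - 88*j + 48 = (j - 4)*(j^3 - 8*j^2 + 19*j - 12) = (j - 4)*(j - 3)*(j^2 - 5*j + 4) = (j - 4)*(j - 3)*(j - 1)*(j - 4)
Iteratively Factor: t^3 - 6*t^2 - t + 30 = (t - 3)*(t^2 - 3*t - 10) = (t - 3)*(t + 2)*(t - 5)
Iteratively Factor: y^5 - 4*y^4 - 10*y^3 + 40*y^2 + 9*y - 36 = (y + 3)*(y^4 - 7*y^3 + 11*y^2 + 7*y - 12) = (y - 1)*(y + 3)*(y^3 - 6*y^2 + 5*y + 12) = (y - 3)*(y - 1)*(y + 3)*(y^2 - 3*y - 4) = (y - 3)*(y - 1)*(y + 1)*(y + 3)*(y - 4)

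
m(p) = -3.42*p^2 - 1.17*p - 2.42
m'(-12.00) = 80.91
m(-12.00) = -480.86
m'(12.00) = -83.25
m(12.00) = -508.94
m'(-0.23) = 0.40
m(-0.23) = -2.33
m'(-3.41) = 22.15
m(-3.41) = -38.20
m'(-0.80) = 4.30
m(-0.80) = -3.67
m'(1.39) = -10.68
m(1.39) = -10.65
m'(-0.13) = -0.28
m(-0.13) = -2.33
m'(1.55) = -11.77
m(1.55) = -12.45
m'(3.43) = -24.63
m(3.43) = -46.67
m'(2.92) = -21.14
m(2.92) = -35.00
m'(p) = -6.84*p - 1.17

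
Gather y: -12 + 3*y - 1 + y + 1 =4*y - 12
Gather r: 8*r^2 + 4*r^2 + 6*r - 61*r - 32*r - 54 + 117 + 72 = 12*r^2 - 87*r + 135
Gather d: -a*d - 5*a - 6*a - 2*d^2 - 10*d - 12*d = -11*a - 2*d^2 + d*(-a - 22)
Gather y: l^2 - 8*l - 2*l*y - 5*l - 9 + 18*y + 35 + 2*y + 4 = l^2 - 13*l + y*(20 - 2*l) + 30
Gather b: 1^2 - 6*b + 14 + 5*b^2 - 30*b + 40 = 5*b^2 - 36*b + 55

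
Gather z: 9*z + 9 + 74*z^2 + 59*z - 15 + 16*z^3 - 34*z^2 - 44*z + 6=16*z^3 + 40*z^2 + 24*z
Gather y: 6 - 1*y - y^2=-y^2 - y + 6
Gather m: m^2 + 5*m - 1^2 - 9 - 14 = m^2 + 5*m - 24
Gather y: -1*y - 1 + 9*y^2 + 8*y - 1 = 9*y^2 + 7*y - 2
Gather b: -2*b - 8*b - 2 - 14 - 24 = -10*b - 40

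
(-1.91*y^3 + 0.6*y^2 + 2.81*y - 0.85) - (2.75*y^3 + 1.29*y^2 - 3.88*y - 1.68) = -4.66*y^3 - 0.69*y^2 + 6.69*y + 0.83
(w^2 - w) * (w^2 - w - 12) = w^4 - 2*w^3 - 11*w^2 + 12*w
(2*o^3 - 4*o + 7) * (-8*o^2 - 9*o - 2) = -16*o^5 - 18*o^4 + 28*o^3 - 20*o^2 - 55*o - 14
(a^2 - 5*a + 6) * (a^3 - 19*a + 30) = a^5 - 5*a^4 - 13*a^3 + 125*a^2 - 264*a + 180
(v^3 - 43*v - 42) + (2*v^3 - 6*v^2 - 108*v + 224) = 3*v^3 - 6*v^2 - 151*v + 182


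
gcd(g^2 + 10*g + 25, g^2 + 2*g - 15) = g + 5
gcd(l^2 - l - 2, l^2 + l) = l + 1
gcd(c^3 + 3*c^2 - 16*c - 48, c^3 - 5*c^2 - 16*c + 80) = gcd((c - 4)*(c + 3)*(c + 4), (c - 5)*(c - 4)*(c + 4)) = c^2 - 16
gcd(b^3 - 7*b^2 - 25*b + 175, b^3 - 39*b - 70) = b^2 - 2*b - 35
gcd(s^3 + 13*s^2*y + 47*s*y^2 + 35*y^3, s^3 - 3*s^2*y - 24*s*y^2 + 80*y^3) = s + 5*y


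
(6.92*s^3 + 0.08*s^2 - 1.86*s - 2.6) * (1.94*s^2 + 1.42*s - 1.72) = 13.4248*s^5 + 9.9816*s^4 - 15.3972*s^3 - 7.8228*s^2 - 0.492799999999999*s + 4.472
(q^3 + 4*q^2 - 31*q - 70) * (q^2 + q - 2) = q^5 + 5*q^4 - 29*q^3 - 109*q^2 - 8*q + 140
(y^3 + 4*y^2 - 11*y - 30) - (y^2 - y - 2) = y^3 + 3*y^2 - 10*y - 28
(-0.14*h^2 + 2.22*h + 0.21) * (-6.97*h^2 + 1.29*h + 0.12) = 0.9758*h^4 - 15.654*h^3 + 1.3833*h^2 + 0.5373*h + 0.0252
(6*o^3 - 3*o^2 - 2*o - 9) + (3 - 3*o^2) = 6*o^3 - 6*o^2 - 2*o - 6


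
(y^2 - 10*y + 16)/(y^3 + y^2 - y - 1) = (y^2 - 10*y + 16)/(y^3 + y^2 - y - 1)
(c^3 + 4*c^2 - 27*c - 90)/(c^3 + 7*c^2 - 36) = (c - 5)/(c - 2)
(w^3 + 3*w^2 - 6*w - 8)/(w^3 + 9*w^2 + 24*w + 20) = (w^3 + 3*w^2 - 6*w - 8)/(w^3 + 9*w^2 + 24*w + 20)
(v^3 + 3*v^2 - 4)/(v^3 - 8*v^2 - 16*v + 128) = (v^3 + 3*v^2 - 4)/(v^3 - 8*v^2 - 16*v + 128)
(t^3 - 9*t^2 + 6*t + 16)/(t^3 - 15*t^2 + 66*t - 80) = (t + 1)/(t - 5)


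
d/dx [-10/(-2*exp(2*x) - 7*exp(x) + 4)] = (-40*exp(x) - 70)*exp(x)/(2*exp(2*x) + 7*exp(x) - 4)^2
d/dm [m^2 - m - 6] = 2*m - 1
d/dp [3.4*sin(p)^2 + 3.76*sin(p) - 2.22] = (6.8*sin(p) + 3.76)*cos(p)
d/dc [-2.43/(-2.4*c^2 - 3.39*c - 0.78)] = (-11.664*c - 8.2377)/(2.4*c^2 + 3.39*c + 0.78)^2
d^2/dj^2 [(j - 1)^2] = 2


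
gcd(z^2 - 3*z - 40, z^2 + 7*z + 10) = z + 5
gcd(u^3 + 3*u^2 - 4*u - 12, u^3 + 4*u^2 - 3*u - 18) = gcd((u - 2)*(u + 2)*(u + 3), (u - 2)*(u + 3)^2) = u^2 + u - 6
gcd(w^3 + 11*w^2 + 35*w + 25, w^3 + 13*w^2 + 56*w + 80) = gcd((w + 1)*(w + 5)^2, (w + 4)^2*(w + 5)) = w + 5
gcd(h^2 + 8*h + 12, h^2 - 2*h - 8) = h + 2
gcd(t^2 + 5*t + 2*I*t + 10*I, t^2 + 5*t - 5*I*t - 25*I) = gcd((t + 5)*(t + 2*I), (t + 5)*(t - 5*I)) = t + 5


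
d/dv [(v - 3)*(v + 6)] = 2*v + 3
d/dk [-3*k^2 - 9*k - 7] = -6*k - 9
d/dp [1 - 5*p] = -5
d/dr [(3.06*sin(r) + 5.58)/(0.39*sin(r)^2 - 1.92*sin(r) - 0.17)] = (-1.1934*sin(r)^2 - 4.3524*sin(r) + 10.1934)*cos(r)/(0.1521*sin(r)^4 - 1.4976*sin(r)^3 + 3.5538*sin(r)^2 + 0.6528*sin(r) + 0.0289)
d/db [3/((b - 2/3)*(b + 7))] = 9*(-6*b - 19)/(9*b^4 + 114*b^3 + 277*b^2 - 532*b + 196)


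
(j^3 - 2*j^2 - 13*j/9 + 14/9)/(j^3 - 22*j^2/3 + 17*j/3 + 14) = (j - 2/3)/(j - 6)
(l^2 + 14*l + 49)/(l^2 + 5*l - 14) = (l + 7)/(l - 2)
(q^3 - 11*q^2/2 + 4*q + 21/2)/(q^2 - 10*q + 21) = (2*q^2 - 5*q - 7)/(2*(q - 7))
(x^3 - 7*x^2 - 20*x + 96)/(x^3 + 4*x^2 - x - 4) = (x^2 - 11*x + 24)/(x^2 - 1)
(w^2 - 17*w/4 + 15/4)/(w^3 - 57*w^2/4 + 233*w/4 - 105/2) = (w - 3)/(w^2 - 13*w + 42)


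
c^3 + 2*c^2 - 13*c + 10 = (c - 2)*(c - 1)*(c + 5)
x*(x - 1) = x^2 - x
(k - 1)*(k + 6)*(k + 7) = k^3 + 12*k^2 + 29*k - 42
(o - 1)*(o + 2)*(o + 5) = o^3 + 6*o^2 + 3*o - 10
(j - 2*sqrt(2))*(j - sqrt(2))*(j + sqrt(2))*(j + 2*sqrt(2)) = j^4 - 10*j^2 + 16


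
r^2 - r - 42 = (r - 7)*(r + 6)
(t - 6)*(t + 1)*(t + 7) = t^3 + 2*t^2 - 41*t - 42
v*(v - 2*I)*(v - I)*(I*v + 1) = I*v^4 + 4*v^3 - 5*I*v^2 - 2*v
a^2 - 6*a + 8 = (a - 4)*(a - 2)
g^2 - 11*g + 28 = (g - 7)*(g - 4)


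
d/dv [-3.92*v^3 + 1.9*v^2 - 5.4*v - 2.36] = -11.76*v^2 + 3.8*v - 5.4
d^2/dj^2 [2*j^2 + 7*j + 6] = 4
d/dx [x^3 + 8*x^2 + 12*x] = 3*x^2 + 16*x + 12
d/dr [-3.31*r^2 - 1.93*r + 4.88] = -6.62*r - 1.93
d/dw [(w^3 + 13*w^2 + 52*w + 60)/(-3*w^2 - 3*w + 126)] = (-w^4 - 2*w^3 + 165*w^2 + 1212*w + 2244)/(3*(w^4 + 2*w^3 - 83*w^2 - 84*w + 1764))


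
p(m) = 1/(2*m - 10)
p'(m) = -2/(2*m - 10)^2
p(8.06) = 0.16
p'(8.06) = -0.05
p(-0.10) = -0.10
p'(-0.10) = -0.02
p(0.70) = -0.12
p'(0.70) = -0.03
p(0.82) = -0.12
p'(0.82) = -0.03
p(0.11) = -0.10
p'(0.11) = -0.02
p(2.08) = -0.17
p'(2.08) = -0.06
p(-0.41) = -0.09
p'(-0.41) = -0.02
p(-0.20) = -0.10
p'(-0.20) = -0.02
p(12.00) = 0.07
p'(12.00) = -0.01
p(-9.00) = -0.04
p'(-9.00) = 0.00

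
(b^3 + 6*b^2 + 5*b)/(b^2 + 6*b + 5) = b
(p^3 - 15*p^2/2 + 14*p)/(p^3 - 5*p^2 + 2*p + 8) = p*(2*p - 7)/(2*(p^2 - p - 2))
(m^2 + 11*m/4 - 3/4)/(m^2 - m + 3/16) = 4*(m + 3)/(4*m - 3)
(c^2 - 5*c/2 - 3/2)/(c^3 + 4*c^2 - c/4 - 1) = 2*(c - 3)/(2*c^2 + 7*c - 4)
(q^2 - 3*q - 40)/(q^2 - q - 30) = (q - 8)/(q - 6)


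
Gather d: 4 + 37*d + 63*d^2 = 63*d^2 + 37*d + 4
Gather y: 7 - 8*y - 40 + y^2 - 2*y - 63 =y^2 - 10*y - 96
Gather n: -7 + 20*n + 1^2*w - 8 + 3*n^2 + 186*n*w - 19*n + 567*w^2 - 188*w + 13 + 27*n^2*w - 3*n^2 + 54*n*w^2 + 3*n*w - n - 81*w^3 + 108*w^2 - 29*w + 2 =27*n^2*w + n*(54*w^2 + 189*w) - 81*w^3 + 675*w^2 - 216*w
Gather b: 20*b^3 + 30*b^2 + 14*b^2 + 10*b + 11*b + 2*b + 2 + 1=20*b^3 + 44*b^2 + 23*b + 3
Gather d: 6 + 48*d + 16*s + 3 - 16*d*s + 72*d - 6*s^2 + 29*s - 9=d*(120 - 16*s) - 6*s^2 + 45*s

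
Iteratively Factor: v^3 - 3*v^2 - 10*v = (v + 2)*(v^2 - 5*v) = (v - 5)*(v + 2)*(v)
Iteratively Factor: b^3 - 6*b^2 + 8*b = (b - 2)*(b^2 - 4*b) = (b - 4)*(b - 2)*(b)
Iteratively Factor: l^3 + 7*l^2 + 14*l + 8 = (l + 4)*(l^2 + 3*l + 2) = (l + 1)*(l + 4)*(l + 2)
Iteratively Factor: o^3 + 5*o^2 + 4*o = (o)*(o^2 + 5*o + 4) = o*(o + 4)*(o + 1)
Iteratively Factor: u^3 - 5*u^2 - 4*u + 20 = (u - 5)*(u^2 - 4) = (u - 5)*(u + 2)*(u - 2)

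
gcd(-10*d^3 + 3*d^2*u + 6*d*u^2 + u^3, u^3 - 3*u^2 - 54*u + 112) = 1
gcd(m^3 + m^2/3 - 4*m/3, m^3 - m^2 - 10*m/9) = m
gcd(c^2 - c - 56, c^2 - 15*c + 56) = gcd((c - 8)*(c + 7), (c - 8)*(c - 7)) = c - 8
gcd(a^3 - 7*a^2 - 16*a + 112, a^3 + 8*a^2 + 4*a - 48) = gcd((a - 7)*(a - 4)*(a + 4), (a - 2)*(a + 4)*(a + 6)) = a + 4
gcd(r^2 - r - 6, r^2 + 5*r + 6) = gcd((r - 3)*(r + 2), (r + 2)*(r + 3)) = r + 2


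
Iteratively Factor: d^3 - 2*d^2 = (d)*(d^2 - 2*d) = d^2*(d - 2)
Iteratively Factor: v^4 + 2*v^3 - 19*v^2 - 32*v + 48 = (v + 4)*(v^3 - 2*v^2 - 11*v + 12) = (v - 4)*(v + 4)*(v^2 + 2*v - 3) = (v - 4)*(v - 1)*(v + 4)*(v + 3)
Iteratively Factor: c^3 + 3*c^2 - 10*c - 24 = (c + 4)*(c^2 - c - 6) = (c - 3)*(c + 4)*(c + 2)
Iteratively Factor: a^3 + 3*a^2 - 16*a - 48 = (a - 4)*(a^2 + 7*a + 12) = (a - 4)*(a + 4)*(a + 3)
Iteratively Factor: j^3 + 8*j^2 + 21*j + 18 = (j + 3)*(j^2 + 5*j + 6) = (j + 3)^2*(j + 2)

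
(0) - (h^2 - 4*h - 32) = -h^2 + 4*h + 32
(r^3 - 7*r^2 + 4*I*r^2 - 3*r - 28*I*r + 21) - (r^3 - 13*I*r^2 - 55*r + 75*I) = -7*r^2 + 17*I*r^2 + 52*r - 28*I*r + 21 - 75*I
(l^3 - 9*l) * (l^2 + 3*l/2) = l^5 + 3*l^4/2 - 9*l^3 - 27*l^2/2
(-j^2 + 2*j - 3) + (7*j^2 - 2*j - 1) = 6*j^2 - 4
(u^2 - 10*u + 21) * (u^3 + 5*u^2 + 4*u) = u^5 - 5*u^4 - 25*u^3 + 65*u^2 + 84*u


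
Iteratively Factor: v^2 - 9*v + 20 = (v - 5)*(v - 4)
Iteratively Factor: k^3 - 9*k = (k)*(k^2 - 9) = k*(k + 3)*(k - 3)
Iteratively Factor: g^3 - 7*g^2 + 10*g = (g - 2)*(g^2 - 5*g) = (g - 5)*(g - 2)*(g)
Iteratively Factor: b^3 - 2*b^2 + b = (b - 1)*(b^2 - b) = b*(b - 1)*(b - 1)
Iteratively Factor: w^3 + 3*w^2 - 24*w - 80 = (w + 4)*(w^2 - w - 20) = (w - 5)*(w + 4)*(w + 4)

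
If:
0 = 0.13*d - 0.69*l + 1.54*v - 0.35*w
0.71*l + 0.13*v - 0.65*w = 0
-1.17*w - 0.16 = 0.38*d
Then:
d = -3.07894736842105*w - 0.421052631578947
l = 0.763642793908955*w - 0.00601452918069834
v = 0.829335510189556*w + 0.0328485824484294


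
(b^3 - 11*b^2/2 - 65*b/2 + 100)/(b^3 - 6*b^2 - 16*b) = (2*b^2 + 5*b - 25)/(2*b*(b + 2))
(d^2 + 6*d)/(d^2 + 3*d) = (d + 6)/(d + 3)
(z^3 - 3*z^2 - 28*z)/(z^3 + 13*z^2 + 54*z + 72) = z*(z - 7)/(z^2 + 9*z + 18)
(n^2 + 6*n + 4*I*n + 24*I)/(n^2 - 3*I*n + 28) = (n + 6)/(n - 7*I)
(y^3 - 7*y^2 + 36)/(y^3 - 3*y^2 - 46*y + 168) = (y^2 - y - 6)/(y^2 + 3*y - 28)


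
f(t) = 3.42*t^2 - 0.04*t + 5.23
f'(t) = 6.84*t - 0.04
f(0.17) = 5.32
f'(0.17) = 1.12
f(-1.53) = 13.30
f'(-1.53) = -10.51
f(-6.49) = 149.54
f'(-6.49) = -44.43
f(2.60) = 28.25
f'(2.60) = 17.74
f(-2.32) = 23.73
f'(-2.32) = -15.91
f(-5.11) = 94.74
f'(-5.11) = -34.99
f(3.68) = 51.40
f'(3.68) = 25.13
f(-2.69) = 30.09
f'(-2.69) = -18.44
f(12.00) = 497.23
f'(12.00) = 82.04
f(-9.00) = 282.61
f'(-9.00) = -61.60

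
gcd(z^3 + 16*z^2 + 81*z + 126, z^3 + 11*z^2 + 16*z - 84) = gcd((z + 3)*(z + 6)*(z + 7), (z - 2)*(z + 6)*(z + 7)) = z^2 + 13*z + 42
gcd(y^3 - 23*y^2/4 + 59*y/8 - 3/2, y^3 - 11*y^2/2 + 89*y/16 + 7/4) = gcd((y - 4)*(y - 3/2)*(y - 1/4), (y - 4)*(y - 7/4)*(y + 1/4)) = y - 4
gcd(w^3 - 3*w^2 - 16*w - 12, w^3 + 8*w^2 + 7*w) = w + 1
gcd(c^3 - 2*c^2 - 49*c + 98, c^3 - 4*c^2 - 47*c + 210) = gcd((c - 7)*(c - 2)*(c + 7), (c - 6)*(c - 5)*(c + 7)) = c + 7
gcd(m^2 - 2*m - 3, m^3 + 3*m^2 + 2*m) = m + 1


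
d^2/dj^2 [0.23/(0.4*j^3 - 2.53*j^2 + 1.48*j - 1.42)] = ((1.1638 - 0.552*j)*(0.4*j^3 - 2.53*j^2 + 1.48*j - 1.42) + 0.23*(1.2*j^2 - 5.06*j + 1.48)*(2.4*j^2 - 10.12*j + 2.96))/(0.4*j^3 - 2.53*j^2 + 1.48*j - 1.42)^3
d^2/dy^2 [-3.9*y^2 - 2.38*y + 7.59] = -7.80000000000000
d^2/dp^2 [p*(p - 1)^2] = 6*p - 4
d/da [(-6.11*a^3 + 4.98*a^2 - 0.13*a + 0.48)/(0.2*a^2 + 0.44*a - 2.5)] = (-1.222*a^4 - 5.3768*a^3 + 48.0422*a^2 - 25.092*a + 0.1138)/(0.04*a^4 + 0.176*a^3 - 0.8064*a^2 - 2.2*a + 6.25)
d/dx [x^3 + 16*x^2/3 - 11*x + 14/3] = 3*x^2 + 32*x/3 - 11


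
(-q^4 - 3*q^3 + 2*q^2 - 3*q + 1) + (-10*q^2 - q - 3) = -q^4 - 3*q^3 - 8*q^2 - 4*q - 2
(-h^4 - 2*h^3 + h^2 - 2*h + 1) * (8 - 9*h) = 9*h^5 + 10*h^4 - 25*h^3 + 26*h^2 - 25*h + 8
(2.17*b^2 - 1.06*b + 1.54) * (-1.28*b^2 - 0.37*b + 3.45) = -2.7776*b^4 + 0.5539*b^3 + 5.9075*b^2 - 4.2268*b + 5.313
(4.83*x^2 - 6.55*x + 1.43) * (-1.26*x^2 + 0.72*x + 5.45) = -6.0858*x^4 + 11.7306*x^3 + 19.8057*x^2 - 34.6679*x + 7.7935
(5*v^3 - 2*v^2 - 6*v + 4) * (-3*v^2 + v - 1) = -15*v^5 + 11*v^4 + 11*v^3 - 16*v^2 + 10*v - 4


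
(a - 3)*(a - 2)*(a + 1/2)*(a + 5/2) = a^4 - 2*a^3 - 31*a^2/4 + 47*a/4 + 15/2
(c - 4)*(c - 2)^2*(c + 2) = c^4 - 6*c^3 + 4*c^2 + 24*c - 32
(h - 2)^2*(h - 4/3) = h^3 - 16*h^2/3 + 28*h/3 - 16/3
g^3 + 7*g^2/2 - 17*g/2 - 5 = (g - 2)*(g + 1/2)*(g + 5)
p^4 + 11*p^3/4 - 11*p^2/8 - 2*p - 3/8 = (p - 1)*(p + 1/4)*(p + 1/2)*(p + 3)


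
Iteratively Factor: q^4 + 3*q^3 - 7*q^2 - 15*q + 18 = (q - 1)*(q^3 + 4*q^2 - 3*q - 18) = (q - 2)*(q - 1)*(q^2 + 6*q + 9) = (q - 2)*(q - 1)*(q + 3)*(q + 3)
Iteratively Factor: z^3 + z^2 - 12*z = (z)*(z^2 + z - 12) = z*(z - 3)*(z + 4)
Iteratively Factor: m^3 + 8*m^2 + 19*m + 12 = (m + 1)*(m^2 + 7*m + 12) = (m + 1)*(m + 4)*(m + 3)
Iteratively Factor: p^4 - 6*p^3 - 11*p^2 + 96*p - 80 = (p - 4)*(p^3 - 2*p^2 - 19*p + 20) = (p - 4)*(p + 4)*(p^2 - 6*p + 5) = (p - 5)*(p - 4)*(p + 4)*(p - 1)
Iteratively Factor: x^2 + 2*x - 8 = (x + 4)*(x - 2)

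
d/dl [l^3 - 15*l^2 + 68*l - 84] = 3*l^2 - 30*l + 68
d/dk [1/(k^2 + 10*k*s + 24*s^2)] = 2*(-k - 5*s)/(k^2 + 10*k*s + 24*s^2)^2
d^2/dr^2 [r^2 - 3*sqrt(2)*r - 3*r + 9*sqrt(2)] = 2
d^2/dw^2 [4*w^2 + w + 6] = 8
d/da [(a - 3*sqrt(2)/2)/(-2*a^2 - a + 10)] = (-2*a^2 - a + (2*a - 3*sqrt(2))*(4*a + 1)/2 + 10)/(2*a^2 + a - 10)^2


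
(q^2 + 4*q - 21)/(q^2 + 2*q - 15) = (q + 7)/(q + 5)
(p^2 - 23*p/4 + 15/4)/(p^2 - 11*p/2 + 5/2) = (4*p - 3)/(2*(2*p - 1))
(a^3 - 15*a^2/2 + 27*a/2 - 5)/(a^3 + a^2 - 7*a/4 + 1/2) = 2*(a^2 - 7*a + 10)/(2*a^2 + 3*a - 2)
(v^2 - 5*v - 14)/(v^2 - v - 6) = (v - 7)/(v - 3)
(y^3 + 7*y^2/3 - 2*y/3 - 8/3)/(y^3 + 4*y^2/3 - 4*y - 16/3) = (y - 1)/(y - 2)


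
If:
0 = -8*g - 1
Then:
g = -1/8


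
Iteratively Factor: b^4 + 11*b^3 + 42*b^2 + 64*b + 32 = (b + 4)*(b^3 + 7*b^2 + 14*b + 8) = (b + 4)^2*(b^2 + 3*b + 2) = (b + 1)*(b + 4)^2*(b + 2)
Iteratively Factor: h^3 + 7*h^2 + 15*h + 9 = (h + 3)*(h^2 + 4*h + 3) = (h + 1)*(h + 3)*(h + 3)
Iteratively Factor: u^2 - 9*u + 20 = (u - 5)*(u - 4)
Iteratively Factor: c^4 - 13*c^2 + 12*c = (c - 1)*(c^3 + c^2 - 12*c) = c*(c - 1)*(c^2 + c - 12) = c*(c - 1)*(c + 4)*(c - 3)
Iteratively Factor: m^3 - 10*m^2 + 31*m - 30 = (m - 3)*(m^2 - 7*m + 10) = (m - 5)*(m - 3)*(m - 2)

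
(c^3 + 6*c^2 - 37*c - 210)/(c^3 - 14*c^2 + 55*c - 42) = (c^2 + 12*c + 35)/(c^2 - 8*c + 7)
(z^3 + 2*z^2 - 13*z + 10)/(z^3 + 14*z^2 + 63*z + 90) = (z^2 - 3*z + 2)/(z^2 + 9*z + 18)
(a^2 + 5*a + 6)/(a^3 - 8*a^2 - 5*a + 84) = (a + 2)/(a^2 - 11*a + 28)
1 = 1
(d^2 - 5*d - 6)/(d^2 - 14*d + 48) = (d + 1)/(d - 8)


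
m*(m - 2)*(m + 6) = m^3 + 4*m^2 - 12*m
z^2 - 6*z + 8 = (z - 4)*(z - 2)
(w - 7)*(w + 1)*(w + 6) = w^3 - 43*w - 42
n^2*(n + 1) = n^3 + n^2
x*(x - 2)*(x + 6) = x^3 + 4*x^2 - 12*x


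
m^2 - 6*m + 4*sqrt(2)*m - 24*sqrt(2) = (m - 6)*(m + 4*sqrt(2))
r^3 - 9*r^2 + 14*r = r*(r - 7)*(r - 2)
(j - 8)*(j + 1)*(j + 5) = j^3 - 2*j^2 - 43*j - 40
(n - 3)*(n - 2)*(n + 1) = n^3 - 4*n^2 + n + 6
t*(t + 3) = t^2 + 3*t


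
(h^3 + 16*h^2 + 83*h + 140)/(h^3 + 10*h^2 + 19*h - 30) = (h^2 + 11*h + 28)/(h^2 + 5*h - 6)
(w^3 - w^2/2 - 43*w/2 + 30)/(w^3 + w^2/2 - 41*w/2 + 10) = (2*w - 3)/(2*w - 1)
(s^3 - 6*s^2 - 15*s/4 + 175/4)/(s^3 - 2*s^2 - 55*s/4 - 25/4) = (2*s - 7)/(2*s + 1)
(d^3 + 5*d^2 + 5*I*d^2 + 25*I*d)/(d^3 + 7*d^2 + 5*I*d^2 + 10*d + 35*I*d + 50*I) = d/(d + 2)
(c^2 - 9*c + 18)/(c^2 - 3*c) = (c - 6)/c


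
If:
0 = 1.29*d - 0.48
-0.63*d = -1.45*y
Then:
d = 0.37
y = 0.16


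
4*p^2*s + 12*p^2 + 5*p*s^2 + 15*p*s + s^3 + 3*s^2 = (p + s)*(4*p + s)*(s + 3)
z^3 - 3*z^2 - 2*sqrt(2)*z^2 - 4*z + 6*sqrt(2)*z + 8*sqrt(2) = (z - 4)*(z + 1)*(z - 2*sqrt(2))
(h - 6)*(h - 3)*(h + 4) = h^3 - 5*h^2 - 18*h + 72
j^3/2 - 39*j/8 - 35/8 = (j/2 + 1/2)*(j - 7/2)*(j + 5/2)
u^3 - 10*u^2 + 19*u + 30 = (u - 6)*(u - 5)*(u + 1)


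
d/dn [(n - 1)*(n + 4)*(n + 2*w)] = 3*n^2 + 4*n*w + 6*n + 6*w - 4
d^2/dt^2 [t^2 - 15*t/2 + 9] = 2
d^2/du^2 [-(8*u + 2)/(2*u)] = -2/u^3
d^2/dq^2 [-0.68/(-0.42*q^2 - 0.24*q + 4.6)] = (-0.239904*q^2 - 0.137088*q + 0.68*(0.84*q + 0.24)*(1.68*q + 0.48) + 2.62752)/(0.42*q^2 + 0.24*q - 4.6)^3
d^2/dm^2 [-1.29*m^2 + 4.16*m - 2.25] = -2.58000000000000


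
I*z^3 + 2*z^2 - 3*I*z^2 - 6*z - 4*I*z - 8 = (z - 4)*(z - 2*I)*(I*z + I)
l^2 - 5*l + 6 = (l - 3)*(l - 2)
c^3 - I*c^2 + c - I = (c - I)^2*(c + I)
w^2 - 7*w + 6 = (w - 6)*(w - 1)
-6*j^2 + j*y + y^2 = (-2*j + y)*(3*j + y)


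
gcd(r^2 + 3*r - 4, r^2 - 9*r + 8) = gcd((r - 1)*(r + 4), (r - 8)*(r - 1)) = r - 1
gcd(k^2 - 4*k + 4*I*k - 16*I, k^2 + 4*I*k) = k + 4*I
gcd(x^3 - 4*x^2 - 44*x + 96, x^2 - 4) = x - 2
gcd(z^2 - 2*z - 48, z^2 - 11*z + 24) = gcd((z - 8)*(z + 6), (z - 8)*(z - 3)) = z - 8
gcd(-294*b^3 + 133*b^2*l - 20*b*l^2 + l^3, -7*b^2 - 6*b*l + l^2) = 7*b - l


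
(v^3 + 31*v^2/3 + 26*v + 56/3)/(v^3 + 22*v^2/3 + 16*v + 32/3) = (v + 7)/(v + 4)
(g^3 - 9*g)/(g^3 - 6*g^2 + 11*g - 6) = g*(g + 3)/(g^2 - 3*g + 2)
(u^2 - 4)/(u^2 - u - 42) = (4 - u^2)/(-u^2 + u + 42)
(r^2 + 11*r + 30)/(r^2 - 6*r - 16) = (r^2 + 11*r + 30)/(r^2 - 6*r - 16)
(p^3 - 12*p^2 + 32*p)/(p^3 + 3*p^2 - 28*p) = (p - 8)/(p + 7)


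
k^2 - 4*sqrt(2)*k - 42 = (k - 7*sqrt(2))*(k + 3*sqrt(2))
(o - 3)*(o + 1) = o^2 - 2*o - 3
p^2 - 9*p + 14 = (p - 7)*(p - 2)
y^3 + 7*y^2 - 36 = (y - 2)*(y + 3)*(y + 6)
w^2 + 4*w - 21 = (w - 3)*(w + 7)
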